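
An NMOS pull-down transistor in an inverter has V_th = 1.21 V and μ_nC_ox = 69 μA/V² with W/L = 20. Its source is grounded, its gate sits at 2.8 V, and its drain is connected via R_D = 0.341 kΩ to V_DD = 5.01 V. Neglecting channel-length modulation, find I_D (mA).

I_D = 1.74 mA

V_GS = V_G = 2.8 V, so V_ov = 2.8 − 1.21 = 1.59 V.
k_n = μ_nC_ox · (W/L) = 1.38 mA/V².
Assume saturation: I_D = ½ k_n V_ov² = 0.5 × 1.38 × 1.59² = 1.74 mA, giving V_DS = V_DD − I_D R_D = 5.01 − 1.74 × 0.341 = 4.42 V.
V_DS = 4.42 V ≥ V_ov = 1.59 V, confirming saturation.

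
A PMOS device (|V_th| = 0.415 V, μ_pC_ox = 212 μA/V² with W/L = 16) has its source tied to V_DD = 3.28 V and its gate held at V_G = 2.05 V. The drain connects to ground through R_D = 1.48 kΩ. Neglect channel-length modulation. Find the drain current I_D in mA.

I_D = 1.13 mA

V_SG = V_DD − V_G = 3.28 − 2.05 = 1.23 V, so V_ov = 1.23 − 0.415 = 0.815 V.
k_p = μ_pC_ox · (W/L) = 3.392 mA/V².
Assume saturation: I_D = ½ k_p V_ov² = 0.5 × 3.392 × 0.815² = 1.13 mA, giving V_SD = V_DD − I_D R_D = 3.28 − 1.13 × 1.48 = 1.61 V.
V_SD = 1.61 V ≥ V_ov = 0.815 V, confirming saturation.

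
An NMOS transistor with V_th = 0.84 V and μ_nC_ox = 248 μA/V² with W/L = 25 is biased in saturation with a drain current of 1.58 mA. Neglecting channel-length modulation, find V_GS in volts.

k_n = μ_nC_ox · (W/L) = 6.2 mA/V².
In saturation I_D = ½ k_n (V_GS − V_th)², so V_GS − V_th = √(2 I_D / k_n) = √(2 × 1.58 / 6.2) = 0.714 V.
V_GS = 0.84 + 0.714 = 1.55 V.

V_GS = 1.55 V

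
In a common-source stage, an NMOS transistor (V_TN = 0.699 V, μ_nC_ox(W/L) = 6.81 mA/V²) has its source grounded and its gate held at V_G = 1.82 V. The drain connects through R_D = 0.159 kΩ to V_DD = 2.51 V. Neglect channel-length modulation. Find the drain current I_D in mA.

I_D = 4.28 mA

V_GS = V_G = 1.82 V, so V_ov = 1.82 − 0.699 = 1.12 V.
Assume saturation: I_D = ½ k_n V_ov² = 0.5 × 6.81 × 1.12² = 4.28 mA, giving V_DS = V_DD − I_D R_D = 2.51 − 4.28 × 0.159 = 1.83 V.
V_DS = 1.83 V ≥ V_ov = 1.12 V, confirming saturation.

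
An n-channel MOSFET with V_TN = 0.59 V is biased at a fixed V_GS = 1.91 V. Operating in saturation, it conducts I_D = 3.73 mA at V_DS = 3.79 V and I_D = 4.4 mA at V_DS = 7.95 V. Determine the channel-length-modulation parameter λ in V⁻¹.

λ = 0.0516 V⁻¹

With V_GS fixed, I_D ∝ (1 + λ V_DS) in saturation, so I_D2/I_D1 = (1 + λ V_DS2)/(1 + λ V_DS1).
4.4/3.73 = 1.18 = (1 + 7.95 λ)/(1 + 3.79 λ).
Solving: λ (I_D1 V_DS2 − I_D2 V_DS1) = I_D2 − I_D1, so λ = (4.4 − 3.73) / (3.73 × 7.95 − 4.4 × 3.79) = 0.67 / 13 = 0.0516 V⁻¹.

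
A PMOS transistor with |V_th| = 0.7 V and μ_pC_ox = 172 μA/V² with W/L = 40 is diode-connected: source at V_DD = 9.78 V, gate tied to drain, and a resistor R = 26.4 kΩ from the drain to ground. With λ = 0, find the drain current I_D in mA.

With gate tied to drain, V_SG = V_SD ≥ V_SG − |V_th|, so the device is in saturation.
k_p = μ_pC_ox · (W/L) = 6.88 mA/V².
KCL at the drain: ½ k_p (V_SG − |V_th|)² = (V_DD − V_SG)/R.
Let x = V_SG − 0.7. Then 90.8 x² + x − 9.08 = 0, giving x = 0.311 V (positive root), so V_SG = 1.01 V.
I_D = (V_DD − V_SG)/R = (9.78 − 1.01) / 26.4 = 0.332 mA.

I_D = 0.332 mA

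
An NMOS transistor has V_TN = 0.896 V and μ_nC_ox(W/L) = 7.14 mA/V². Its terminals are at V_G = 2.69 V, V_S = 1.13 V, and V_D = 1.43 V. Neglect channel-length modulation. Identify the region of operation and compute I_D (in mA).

Triode; I_D = 1.10 mA

V_GS = V_G − V_S = 2.69 − 1.13 = 1.56 V; V_DS = V_D − V_S = 1.43 − 1.13 = 0.3 V.
V_ov = V_GS − V_TN = 1.56 − 0.896 = 0.664 V.
Since V_DS = 0.3 V < V_ov = 0.664 V, the device is in the triode region.
I_D = k_n [V_ov · V_DS − ½ V_DS²] = 7.14 × [0.664 × 0.3 − 0.5 × 0.3²] = 1.1 mA.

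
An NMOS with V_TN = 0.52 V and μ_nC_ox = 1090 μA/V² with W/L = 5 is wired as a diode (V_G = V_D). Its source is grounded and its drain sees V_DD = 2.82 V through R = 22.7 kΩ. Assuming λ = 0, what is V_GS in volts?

V_GS = 0.705 V

With gate tied to drain, V_GS = V_DS ≥ V_GS − V_TN, so the device is in saturation.
k_n = μ_nC_ox · (W/L) = 5.45 mA/V².
KCL at the drain: ½ k_n (V_GS − V_TN)² = (V_DD − V_GS)/R.
Let x = V_GS − 0.52. Then 61.9 x² + x − 2.3 = 0, giving x = 0.185 V (positive root), so V_GS = 0.705 V.
I_D = (V_DD − V_GS)/R = (2.82 − 0.705) / 22.7 = 0.0932 mA.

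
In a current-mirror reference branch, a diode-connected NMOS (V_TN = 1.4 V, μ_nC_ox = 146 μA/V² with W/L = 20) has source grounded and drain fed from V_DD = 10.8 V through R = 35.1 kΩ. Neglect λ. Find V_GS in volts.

With gate tied to drain, V_GS = V_DS ≥ V_GS − V_TN, so the device is in saturation.
k_n = μ_nC_ox · (W/L) = 2.92 mA/V².
KCL at the drain: ½ k_n (V_GS − V_TN)² = (V_DD − V_GS)/R.
Let x = V_GS − 1.4. Then 51.2 x² + x − 9.4 = 0, giving x = 0.419 V (positive root), so V_GS = 1.82 V.
I_D = (V_DD − V_GS)/R = (10.8 − 1.82) / 35.1 = 0.256 mA.

V_GS = 1.82 V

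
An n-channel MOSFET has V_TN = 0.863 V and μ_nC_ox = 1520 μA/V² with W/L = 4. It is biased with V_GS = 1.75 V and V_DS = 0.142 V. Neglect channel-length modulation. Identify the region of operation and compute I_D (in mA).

Triode; I_D = 0.705 mA

k_n = μ_nC_ox · (W/L) = 6.08 mA/V².
V_ov = V_GS − V_TN = 1.75 − 0.863 = 0.887 V.
Since V_DS = 0.142 V < V_ov = 0.887 V, the device is in the triode region.
I_D = k_n [V_ov · V_DS − ½ V_DS²] = 6.08 × [0.887 × 0.142 − 0.5 × 0.142²] = 0.705 mA.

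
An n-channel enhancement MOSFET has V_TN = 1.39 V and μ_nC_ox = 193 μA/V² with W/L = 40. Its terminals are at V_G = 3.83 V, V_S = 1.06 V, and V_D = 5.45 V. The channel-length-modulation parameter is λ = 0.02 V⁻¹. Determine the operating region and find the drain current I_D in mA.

V_GS = V_G − V_S = 3.83 − 1.06 = 2.77 V; V_DS = V_D − V_S = 5.45 − 1.06 = 4.39 V.
k_n = μ_nC_ox · (W/L) = 7.72 mA/V².
V_ov = V_GS − V_TN = 2.77 − 1.39 = 1.38 V.
Since V_DS = 4.39 V ≥ V_ov = 1.38 V, the device is in saturation.
I_D = ½ k_n V_ov² (1 + λ V_DS) = 0.5 × 7.72 × 1.38² × (1 + 0.02 × 4.39) = 8 mA.

Saturation; I_D = 8.00 mA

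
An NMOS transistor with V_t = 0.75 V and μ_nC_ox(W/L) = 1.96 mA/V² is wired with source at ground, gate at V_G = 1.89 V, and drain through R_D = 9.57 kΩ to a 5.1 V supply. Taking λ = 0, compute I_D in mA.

I_D = 0.506 mA

V_GS = V_G = 1.89 V, so V_ov = 1.89 − 0.75 = 1.14 V.
Assume saturation: I_D = ½ k_n V_ov² = 0.5 × 1.96 × 1.14² = 1.27 mA, giving V_DS = V_DD − I_D R_D = 5.1 − 1.27 × 9.57 = -7.09 V.
But -7.09 V < V_ov = 1.14 V, so the device is actually in triode.
In triode I_D = k_n[V_ov V_DS − ½ V_DS²] and I_D = (V_DD − V_DS)/R_D. Equating: 9.38 V_DS² − 22.38 V_DS + 5.1 = 0, giving V_DS = 0.255 V (the root below V_ov).
I_D = (5.1 − 0.255) / 9.57 = 0.506 mA.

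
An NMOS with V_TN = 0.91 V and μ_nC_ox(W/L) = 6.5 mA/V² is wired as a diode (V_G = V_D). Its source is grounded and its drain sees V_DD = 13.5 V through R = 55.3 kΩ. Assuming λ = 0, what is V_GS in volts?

V_GS = 1.17 V

With gate tied to drain, V_GS = V_DS ≥ V_GS − V_TN, so the device is in saturation.
KCL at the drain: ½ k_n (V_GS − V_TN)² = (V_DD − V_GS)/R.
Let x = V_GS − 0.91. Then 180 x² + x − 12.59 = 0, giving x = 0.262 V (positive root), so V_GS = 1.17 V.
I_D = (V_DD − V_GS)/R = (13.5 − 1.17) / 55.3 = 0.223 mA.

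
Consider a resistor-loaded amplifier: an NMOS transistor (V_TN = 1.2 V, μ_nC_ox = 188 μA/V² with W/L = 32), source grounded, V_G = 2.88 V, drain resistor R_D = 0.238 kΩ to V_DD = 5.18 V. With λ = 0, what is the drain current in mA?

V_GS = V_G = 2.88 V, so V_ov = 2.88 − 1.2 = 1.68 V.
k_n = μ_nC_ox · (W/L) = 6.016 mA/V².
Assume saturation: I_D = ½ k_n V_ov² = 0.5 × 6.016 × 1.68² = 8.49 mA, giving V_DS = V_DD − I_D R_D = 5.18 − 8.49 × 0.238 = 3.16 V.
V_DS = 3.16 V ≥ V_ov = 1.68 V, confirming saturation.

I_D = 8.49 mA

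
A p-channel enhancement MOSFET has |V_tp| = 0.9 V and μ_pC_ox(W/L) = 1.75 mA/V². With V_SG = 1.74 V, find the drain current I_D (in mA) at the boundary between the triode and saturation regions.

I_D = 0.617 mA

At the boundary V_SD = V_ov = V_SG − |V_tp| = 1.74 − 0.9 = 0.84 V.
I_D = ½ k_p V_ov² = 0.5 × 1.75 × 0.84² = 0.617 mA.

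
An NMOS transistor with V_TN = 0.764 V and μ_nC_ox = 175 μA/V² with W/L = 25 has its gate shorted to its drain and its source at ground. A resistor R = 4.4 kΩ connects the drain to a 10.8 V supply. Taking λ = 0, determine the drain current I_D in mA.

With gate tied to drain, V_GS = V_DS ≥ V_GS − V_TN, so the device is in saturation.
k_n = μ_nC_ox · (W/L) = 4.375 mA/V².
KCL at the drain: ½ k_n (V_GS − V_TN)² = (V_DD − V_GS)/R.
Let x = V_GS − 0.764. Then 9.62 x² + x − 10.04 = 0, giving x = 0.97 V (positive root), so V_GS = 1.73 V.
I_D = (V_DD − V_GS)/R = (10.8 − 1.73) / 4.4 = 2.06 mA.

I_D = 2.06 mA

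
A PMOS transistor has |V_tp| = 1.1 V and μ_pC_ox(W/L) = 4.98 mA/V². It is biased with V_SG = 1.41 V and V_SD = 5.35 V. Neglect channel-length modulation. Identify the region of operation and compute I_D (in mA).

Saturation; I_D = 0.239 mA

V_ov = V_SG − |V_tp| = 1.41 − 1.1 = 0.31 V.
Since V_SD = 5.35 V ≥ V_ov = 0.31 V, the device is in saturation.
I_D = ½ k_p V_ov² = 0.5 × 4.98 × 0.31² = 0.239 mA.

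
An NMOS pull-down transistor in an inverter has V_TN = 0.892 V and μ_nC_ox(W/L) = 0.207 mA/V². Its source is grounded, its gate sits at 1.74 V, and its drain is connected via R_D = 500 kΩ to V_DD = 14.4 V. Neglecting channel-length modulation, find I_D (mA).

V_GS = V_G = 1.74 V, so V_ov = 1.74 − 0.892 = 0.848 V.
Assume saturation: I_D = ½ k_n V_ov² = 0.5 × 0.207 × 0.848² = 0.0744 mA, giving V_DS = V_DD − I_D R_D = 14.4 − 0.0744 × 500 = -22.8 V.
But -22.8 V < V_ov = 0.848 V, so the device is actually in triode.
In triode I_D = k_n[V_ov V_DS − ½ V_DS²] and I_D = (V_DD − V_DS)/R_D. Equating: 51.8 V_DS² − 88.77 V_DS + 14.4 = 0, giving V_DS = 0.181 V (the root below V_ov).
I_D = (14.4 − 0.181) / 500 = 0.0284 mA.

I_D = 0.0284 mA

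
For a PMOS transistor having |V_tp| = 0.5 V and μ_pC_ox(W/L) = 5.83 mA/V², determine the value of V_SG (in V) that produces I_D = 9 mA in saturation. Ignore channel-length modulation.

In saturation I_D = ½ k_p (V_SG − |V_tp|)², so V_SG − |V_tp| = √(2 I_D / k_p) = √(2 × 9 / 5.83) = 1.76 V.
V_SG = 0.5 + 1.76 = 2.26 V.

V_SG = 2.26 V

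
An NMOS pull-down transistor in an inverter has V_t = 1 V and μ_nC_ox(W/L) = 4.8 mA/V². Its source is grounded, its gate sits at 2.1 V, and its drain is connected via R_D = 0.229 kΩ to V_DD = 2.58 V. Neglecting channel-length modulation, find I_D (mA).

V_GS = V_G = 2.1 V, so V_ov = 2.1 − 1 = 1.1 V.
Assume saturation: I_D = ½ k_n V_ov² = 0.5 × 4.8 × 1.1² = 2.9 mA, giving V_DS = V_DD − I_D R_D = 2.58 − 2.9 × 0.229 = 1.91 V.
V_DS = 1.91 V ≥ V_ov = 1.1 V, confirming saturation.

I_D = 2.90 mA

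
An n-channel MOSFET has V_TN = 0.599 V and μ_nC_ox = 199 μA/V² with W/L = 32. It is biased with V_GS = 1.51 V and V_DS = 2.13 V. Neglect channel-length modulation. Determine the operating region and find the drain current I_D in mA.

k_n = μ_nC_ox · (W/L) = 6.368 mA/V².
V_ov = V_GS − V_TN = 1.51 − 0.599 = 0.911 V.
Since V_DS = 2.13 V ≥ V_ov = 0.911 V, the device is in saturation.
I_D = ½ k_n V_ov² = 0.5 × 6.368 × 0.911² = 2.64 mA.

Saturation; I_D = 2.64 mA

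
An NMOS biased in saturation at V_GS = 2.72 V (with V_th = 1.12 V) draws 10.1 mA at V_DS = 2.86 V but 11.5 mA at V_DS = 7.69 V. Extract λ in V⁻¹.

With V_GS fixed, I_D ∝ (1 + λ V_DS) in saturation, so I_D2/I_D1 = (1 + λ V_DS2)/(1 + λ V_DS1).
11.5/10.1 = 1.139 = (1 + 7.69 λ)/(1 + 2.86 λ).
Solving: λ (I_D1 V_DS2 − I_D2 V_DS1) = I_D2 − I_D1, so λ = (11.5 − 10.1) / (10.1 × 7.69 − 11.5 × 2.86) = 1.4 / 44.8 = 0.0313 V⁻¹.

λ = 0.0313 V⁻¹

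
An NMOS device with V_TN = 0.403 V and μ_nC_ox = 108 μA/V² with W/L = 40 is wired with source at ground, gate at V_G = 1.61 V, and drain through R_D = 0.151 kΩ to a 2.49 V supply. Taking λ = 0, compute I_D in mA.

V_GS = V_G = 1.61 V, so V_ov = 1.61 − 0.403 = 1.21 V.
k_n = μ_nC_ox · (W/L) = 4.32 mA/V².
Assume saturation: I_D = ½ k_n V_ov² = 0.5 × 4.32 × 1.21² = 3.15 mA, giving V_DS = V_DD − I_D R_D = 2.49 − 3.15 × 0.151 = 2.01 V.
V_DS = 2.01 V ≥ V_ov = 1.21 V, confirming saturation.

I_D = 3.15 mA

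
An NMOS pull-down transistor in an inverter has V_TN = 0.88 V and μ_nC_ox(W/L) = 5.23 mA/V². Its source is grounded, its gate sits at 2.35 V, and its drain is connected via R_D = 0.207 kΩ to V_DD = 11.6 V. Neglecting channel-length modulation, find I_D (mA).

I_D = 5.65 mA

V_GS = V_G = 2.35 V, so V_ov = 2.35 − 0.88 = 1.47 V.
Assume saturation: I_D = ½ k_n V_ov² = 0.5 × 5.23 × 1.47² = 5.65 mA, giving V_DS = V_DD − I_D R_D = 11.6 − 5.65 × 0.207 = 10.4 V.
V_DS = 10.4 V ≥ V_ov = 1.47 V, confirming saturation.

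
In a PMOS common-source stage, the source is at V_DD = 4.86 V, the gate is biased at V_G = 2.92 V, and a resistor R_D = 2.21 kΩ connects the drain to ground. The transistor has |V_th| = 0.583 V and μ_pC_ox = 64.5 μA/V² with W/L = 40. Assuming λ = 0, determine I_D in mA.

I_D = 1.87 mA

V_SG = V_DD − V_G = 4.86 − 2.92 = 1.94 V, so V_ov = 1.94 − 0.583 = 1.36 V.
k_p = μ_pC_ox · (W/L) = 2.58 mA/V².
Assume saturation: I_D = ½ k_p V_ov² = 0.5 × 2.58 × 1.36² = 2.38 mA, giving V_SD = V_DD − I_D R_D = 4.86 − 2.38 × 2.21 = -0.39 V.
But -0.39 V < V_ov = 1.36 V, so the device is actually in triode.
In triode I_D = k_p[V_ov V_SD − ½ V_SD²] and I_D = (V_DD − V_SD)/R_D. Equating: 2.85 V_SD² − 8.737 V_SD + 4.86 = 0, giving V_SD = 0.73 V (the root below V_ov).
I_D = (4.86 − 0.73) / 2.21 = 1.87 mA.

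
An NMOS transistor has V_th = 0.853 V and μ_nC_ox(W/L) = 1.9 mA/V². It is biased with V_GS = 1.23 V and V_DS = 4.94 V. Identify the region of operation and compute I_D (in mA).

Saturation; I_D = 0.135 mA

V_ov = V_GS − V_th = 1.23 − 0.853 = 0.377 V.
Since V_DS = 4.94 V ≥ V_ov = 0.377 V, the device is in saturation.
I_D = ½ k_n V_ov² = 0.5 × 1.9 × 0.377² = 0.135 mA.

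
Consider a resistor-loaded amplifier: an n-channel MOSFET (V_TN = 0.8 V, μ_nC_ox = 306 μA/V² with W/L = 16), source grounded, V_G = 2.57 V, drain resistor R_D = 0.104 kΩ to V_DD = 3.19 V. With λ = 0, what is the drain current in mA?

I_D = 7.67 mA

V_GS = V_G = 2.57 V, so V_ov = 2.57 − 0.8 = 1.77 V.
k_n = μ_nC_ox · (W/L) = 4.896 mA/V².
Assume saturation: I_D = ½ k_n V_ov² = 0.5 × 4.896 × 1.77² = 7.67 mA, giving V_DS = V_DD − I_D R_D = 3.19 − 7.67 × 0.104 = 2.39 V.
V_DS = 2.39 V ≥ V_ov = 1.77 V, confirming saturation.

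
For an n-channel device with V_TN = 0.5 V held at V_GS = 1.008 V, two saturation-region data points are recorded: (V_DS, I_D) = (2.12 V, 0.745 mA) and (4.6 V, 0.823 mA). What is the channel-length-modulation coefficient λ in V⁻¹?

With V_GS fixed, I_D ∝ (1 + λ V_DS) in saturation, so I_D2/I_D1 = (1 + λ V_DS2)/(1 + λ V_DS1).
0.823/0.745 = 1.105 = (1 + 4.6 λ)/(1 + 2.12 λ).
Solving: λ (I_D1 V_DS2 − I_D2 V_DS1) = I_D2 − I_D1, so λ = (0.823 − 0.745) / (0.745 × 4.6 − 0.823 × 2.12) = 0.078 / 1.68 = 0.0464 V⁻¹.

λ = 0.0464 V⁻¹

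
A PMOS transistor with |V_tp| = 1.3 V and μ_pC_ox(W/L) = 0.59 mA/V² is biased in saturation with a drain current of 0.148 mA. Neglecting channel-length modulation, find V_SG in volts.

In saturation I_D = ½ k_p (V_SG − |V_tp|)², so V_SG − |V_tp| = √(2 I_D / k_p) = √(2 × 0.148 / 0.59) = 0.708 V.
V_SG = 1.3 + 0.708 = 2.01 V.

V_SG = 2.01 V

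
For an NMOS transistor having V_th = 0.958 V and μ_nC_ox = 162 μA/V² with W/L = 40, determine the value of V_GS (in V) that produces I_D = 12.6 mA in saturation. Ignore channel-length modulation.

k_n = μ_nC_ox · (W/L) = 6.48 mA/V².
In saturation I_D = ½ k_n (V_GS − V_th)², so V_GS − V_th = √(2 I_D / k_n) = √(2 × 12.6 / 6.48) = 1.97 V.
V_GS = 0.958 + 1.97 = 2.93 V.

V_GS = 2.93 V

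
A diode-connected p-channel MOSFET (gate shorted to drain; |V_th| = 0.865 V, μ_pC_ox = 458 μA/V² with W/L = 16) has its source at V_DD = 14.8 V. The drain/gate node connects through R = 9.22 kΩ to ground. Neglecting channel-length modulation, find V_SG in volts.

With gate tied to drain, V_SG = V_SD ≥ V_SG − |V_th|, so the device is in saturation.
k_p = μ_pC_ox · (W/L) = 7.328 mA/V².
KCL at the drain: ½ k_p (V_SG − |V_th|)² = (V_DD − V_SG)/R.
Let x = V_SG − 0.865. Then 33.8 x² + x − 13.94 = 0, giving x = 0.628 V (positive root), so V_SG = 1.49 V.
I_D = (V_DD − V_SG)/R = (14.8 − 1.49) / 9.22 = 1.44 mA.

V_SG = 1.49 V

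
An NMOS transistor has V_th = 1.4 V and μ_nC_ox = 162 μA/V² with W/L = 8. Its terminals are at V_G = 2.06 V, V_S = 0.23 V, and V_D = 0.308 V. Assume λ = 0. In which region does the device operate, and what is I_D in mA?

V_GS = V_G − V_S = 2.06 − 0.23 = 1.83 V; V_DS = V_D − V_S = 0.308 − 0.23 = 0.078 V.
k_n = μ_nC_ox · (W/L) = 1.296 mA/V².
V_ov = V_GS − V_th = 1.83 − 1.4 = 0.43 V.
Since V_DS = 0.078 V < V_ov = 0.43 V, the device is in the triode region.
I_D = k_n [V_ov · V_DS − ½ V_DS²] = 1.296 × [0.43 × 0.078 − 0.5 × 0.078²] = 0.0395 mA.

Triode; I_D = 0.0395 mA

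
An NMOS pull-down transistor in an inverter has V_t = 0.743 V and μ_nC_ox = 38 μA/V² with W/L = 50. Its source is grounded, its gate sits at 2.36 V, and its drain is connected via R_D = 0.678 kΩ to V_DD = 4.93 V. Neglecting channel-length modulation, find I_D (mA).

V_GS = V_G = 2.36 V, so V_ov = 2.36 − 0.743 = 1.62 V.
k_n = μ_nC_ox · (W/L) = 1.9 mA/V².
Assume saturation: I_D = ½ k_n V_ov² = 0.5 × 1.9 × 1.62² = 2.48 mA, giving V_DS = V_DD − I_D R_D = 4.93 − 2.48 × 0.678 = 3.25 V.
V_DS = 3.25 V ≥ V_ov = 1.62 V, confirming saturation.

I_D = 2.48 mA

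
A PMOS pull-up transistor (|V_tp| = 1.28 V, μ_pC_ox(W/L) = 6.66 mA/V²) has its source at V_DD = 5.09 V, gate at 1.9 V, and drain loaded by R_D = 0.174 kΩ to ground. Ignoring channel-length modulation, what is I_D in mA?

I_D = 12.1 mA

V_SG = V_DD − V_G = 5.09 − 1.9 = 3.19 V, so V_ov = 3.19 − 1.28 = 1.91 V.
Assume saturation: I_D = ½ k_p V_ov² = 0.5 × 6.66 × 1.91² = 12.1 mA, giving V_SD = V_DD − I_D R_D = 5.09 − 12.1 × 0.174 = 2.98 V.
V_SD = 2.98 V ≥ V_ov = 1.91 V, confirming saturation.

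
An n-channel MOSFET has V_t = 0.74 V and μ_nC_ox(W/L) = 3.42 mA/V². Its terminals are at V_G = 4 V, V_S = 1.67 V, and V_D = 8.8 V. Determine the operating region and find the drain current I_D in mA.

V_GS = V_G − V_S = 4 − 1.67 = 2.33 V; V_DS = V_D − V_S = 8.8 − 1.67 = 7.13 V.
V_ov = V_GS − V_t = 2.33 − 0.74 = 1.59 V.
Since V_DS = 7.13 V ≥ V_ov = 1.59 V, the device is in saturation.
I_D = ½ k_n V_ov² = 0.5 × 3.42 × 1.59² = 4.32 mA.

Saturation; I_D = 4.32 mA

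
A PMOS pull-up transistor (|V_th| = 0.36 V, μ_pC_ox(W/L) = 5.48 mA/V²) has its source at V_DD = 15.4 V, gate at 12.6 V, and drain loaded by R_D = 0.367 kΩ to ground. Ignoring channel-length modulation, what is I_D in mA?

V_SG = V_DD − V_G = 15.4 − 12.6 = 2.8 V, so V_ov = 2.8 − 0.36 = 2.44 V.
Assume saturation: I_D = ½ k_p V_ov² = 0.5 × 5.48 × 2.44² = 16.3 mA, giving V_SD = V_DD − I_D R_D = 15.4 − 16.3 × 0.367 = 9.41 V.
V_SD = 9.41 V ≥ V_ov = 2.44 V, confirming saturation.

I_D = 16.3 mA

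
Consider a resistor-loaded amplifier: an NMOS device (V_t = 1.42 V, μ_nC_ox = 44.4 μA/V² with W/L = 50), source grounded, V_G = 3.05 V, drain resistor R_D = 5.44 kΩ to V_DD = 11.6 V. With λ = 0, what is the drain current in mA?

I_D = 2.00 mA

V_GS = V_G = 3.05 V, so V_ov = 3.05 − 1.42 = 1.63 V.
k_n = μ_nC_ox · (W/L) = 2.22 mA/V².
Assume saturation: I_D = ½ k_n V_ov² = 0.5 × 2.22 × 1.63² = 2.95 mA, giving V_DS = V_DD − I_D R_D = 11.6 − 2.95 × 5.44 = -4.44 V.
But -4.44 V < V_ov = 1.63 V, so the device is actually in triode.
In triode I_D = k_n[V_ov V_DS − ½ V_DS²] and I_D = (V_DD − V_DS)/R_D. Equating: 6.04 V_DS² − 20.69 V_DS + 11.6 = 0, giving V_DS = 0.706 V (the root below V_ov).
I_D = (11.6 − 0.706) / 5.44 = 2 mA.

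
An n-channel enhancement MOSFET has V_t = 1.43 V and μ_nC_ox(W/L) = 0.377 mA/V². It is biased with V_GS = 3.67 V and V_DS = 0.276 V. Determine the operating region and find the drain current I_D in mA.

Triode; I_D = 0.219 mA

V_ov = V_GS − V_t = 3.67 − 1.43 = 2.24 V.
Since V_DS = 0.276 V < V_ov = 2.24 V, the device is in the triode region.
I_D = k_n [V_ov · V_DS − ½ V_DS²] = 0.377 × [2.24 × 0.276 − 0.5 × 0.276²] = 0.219 mA.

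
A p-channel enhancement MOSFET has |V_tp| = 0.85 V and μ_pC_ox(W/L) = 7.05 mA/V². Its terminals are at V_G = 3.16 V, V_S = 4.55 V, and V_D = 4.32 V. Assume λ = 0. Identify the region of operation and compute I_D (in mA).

Triode; I_D = 0.689 mA

V_SG = V_S − V_G = 4.55 − 3.16 = 1.39 V; V_SD = V_S − V_D = 4.55 − 4.32 = 0.23 V.
V_ov = V_SG − |V_tp| = 1.39 − 0.85 = 0.54 V.
Since V_SD = 0.23 V < V_ov = 0.54 V, the device is in the triode region.
I_D = k_p [V_ov · V_SD − ½ V_SD²] = 7.05 × [0.54 × 0.23 − 0.5 × 0.23²] = 0.689 mA.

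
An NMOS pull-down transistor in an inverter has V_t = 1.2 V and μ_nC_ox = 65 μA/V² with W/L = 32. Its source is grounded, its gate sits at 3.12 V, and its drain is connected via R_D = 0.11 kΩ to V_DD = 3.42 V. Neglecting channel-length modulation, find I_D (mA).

I_D = 3.83 mA

V_GS = V_G = 3.12 V, so V_ov = 3.12 − 1.2 = 1.92 V.
k_n = μ_nC_ox · (W/L) = 2.08 mA/V².
Assume saturation: I_D = ½ k_n V_ov² = 0.5 × 2.08 × 1.92² = 3.83 mA, giving V_DS = V_DD − I_D R_D = 3.42 − 3.83 × 0.11 = 3 V.
V_DS = 3 V ≥ V_ov = 1.92 V, confirming saturation.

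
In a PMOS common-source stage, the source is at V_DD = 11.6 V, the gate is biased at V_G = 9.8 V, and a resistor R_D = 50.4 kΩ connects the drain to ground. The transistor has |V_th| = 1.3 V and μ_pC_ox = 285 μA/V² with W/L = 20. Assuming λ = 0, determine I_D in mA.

I_D = 0.228 mA

V_SG = V_DD − V_G = 11.6 − 9.8 = 1.8 V, so V_ov = 1.8 − 1.3 = 0.5 V.
k_p = μ_pC_ox · (W/L) = 5.7 mA/V².
Assume saturation: I_D = ½ k_p V_ov² = 0.5 × 5.7 × 0.5² = 0.712 mA, giving V_SD = V_DD − I_D R_D = 11.6 − 0.712 × 50.4 = -24.3 V.
But -24.3 V < V_ov = 0.5 V, so the device is actually in triode.
In triode I_D = k_p[V_ov V_SD − ½ V_SD²] and I_D = (V_DD − V_SD)/R_D. Equating: 144 V_SD² − 144.6 V_SD + 11.6 = 0, giving V_SD = 0.0879 V (the root below V_ov).
I_D = (11.6 − 0.0879) / 50.4 = 0.228 mA.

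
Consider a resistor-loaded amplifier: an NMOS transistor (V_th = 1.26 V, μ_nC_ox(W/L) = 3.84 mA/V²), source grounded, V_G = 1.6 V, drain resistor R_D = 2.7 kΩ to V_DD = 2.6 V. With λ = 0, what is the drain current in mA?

V_GS = V_G = 1.6 V, so V_ov = 1.6 − 1.26 = 0.34 V.
Assume saturation: I_D = ½ k_n V_ov² = 0.5 × 3.84 × 0.34² = 0.222 mA, giving V_DS = V_DD − I_D R_D = 2.6 − 0.222 × 2.7 = 2 V.
V_DS = 2 V ≥ V_ov = 0.34 V, confirming saturation.

I_D = 0.222 mA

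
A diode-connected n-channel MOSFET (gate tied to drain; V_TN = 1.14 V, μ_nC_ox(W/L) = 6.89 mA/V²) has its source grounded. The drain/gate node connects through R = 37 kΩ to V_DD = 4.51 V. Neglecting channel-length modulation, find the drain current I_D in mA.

With gate tied to drain, V_GS = V_DS ≥ V_GS − V_TN, so the device is in saturation.
KCL at the drain: ½ k_n (V_GS − V_TN)² = (V_DD − V_GS)/R.
Let x = V_GS − 1.14. Then 127 x² + x − 3.37 = 0, giving x = 0.159 V (positive root), so V_GS = 1.3 V.
I_D = (V_DD − V_GS)/R = (4.51 − 1.3) / 37 = 0.0868 mA.

I_D = 0.0868 mA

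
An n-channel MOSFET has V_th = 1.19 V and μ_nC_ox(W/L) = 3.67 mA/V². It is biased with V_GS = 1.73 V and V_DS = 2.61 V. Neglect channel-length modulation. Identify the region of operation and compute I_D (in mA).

V_ov = V_GS − V_th = 1.73 − 1.19 = 0.54 V.
Since V_DS = 2.61 V ≥ V_ov = 0.54 V, the device is in saturation.
I_D = ½ k_n V_ov² = 0.5 × 3.67 × 0.54² = 0.535 mA.

Saturation; I_D = 0.535 mA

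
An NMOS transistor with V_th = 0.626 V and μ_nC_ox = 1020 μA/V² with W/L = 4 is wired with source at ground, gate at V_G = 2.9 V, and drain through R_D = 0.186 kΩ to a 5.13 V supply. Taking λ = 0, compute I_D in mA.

V_GS = V_G = 2.9 V, so V_ov = 2.9 − 0.626 = 2.27 V.
k_n = μ_nC_ox · (W/L) = 4.08 mA/V².
Assume saturation: I_D = ½ k_n V_ov² = 0.5 × 4.08 × 2.27² = 10.5 mA, giving V_DS = V_DD − I_D R_D = 5.13 − 10.5 × 0.186 = 3.17 V.
V_DS = 3.17 V ≥ V_ov = 2.27 V, confirming saturation.

I_D = 10.5 mA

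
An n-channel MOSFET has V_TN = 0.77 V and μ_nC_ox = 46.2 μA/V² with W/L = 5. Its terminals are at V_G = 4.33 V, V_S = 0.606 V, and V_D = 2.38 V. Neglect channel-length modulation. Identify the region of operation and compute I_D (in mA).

V_GS = V_G − V_S = 4.33 − 0.606 = 3.72 V; V_DS = V_D − V_S = 2.38 − 0.606 = 1.77 V.
k_n = μ_nC_ox · (W/L) = 0.231 mA/V².
V_ov = V_GS − V_TN = 3.72 − 0.77 = 2.95 V.
Since V_DS = 1.77 V < V_ov = 2.95 V, the device is in the triode region.
I_D = k_n [V_ov · V_DS − ½ V_DS²] = 0.231 × [2.95 × 1.77 − 0.5 × 1.77²] = 0.847 mA.

Triode; I_D = 0.847 mA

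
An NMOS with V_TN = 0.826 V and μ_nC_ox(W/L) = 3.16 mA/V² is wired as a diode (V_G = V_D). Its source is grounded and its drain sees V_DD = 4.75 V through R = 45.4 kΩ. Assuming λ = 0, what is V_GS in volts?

With gate tied to drain, V_GS = V_DS ≥ V_GS − V_TN, so the device is in saturation.
KCL at the drain: ½ k_n (V_GS − V_TN)² = (V_DD − V_GS)/R.
Let x = V_GS − 0.826. Then 71.7 x² + x − 3.924 = 0, giving x = 0.227 V (positive root), so V_GS = 1.05 V.
I_D = (V_DD − V_GS)/R = (4.75 − 1.05) / 45.4 = 0.0814 mA.

V_GS = 1.05 V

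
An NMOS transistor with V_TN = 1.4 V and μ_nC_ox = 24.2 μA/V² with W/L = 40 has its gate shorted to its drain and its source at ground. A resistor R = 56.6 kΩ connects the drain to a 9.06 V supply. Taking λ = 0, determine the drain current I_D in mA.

I_D = 0.126 mA

With gate tied to drain, V_GS = V_DS ≥ V_GS − V_TN, so the device is in saturation.
k_n = μ_nC_ox · (W/L) = 0.968 mA/V².
KCL at the drain: ½ k_n (V_GS − V_TN)² = (V_DD − V_GS)/R.
Let x = V_GS − 1.4. Then 27.4 x² + x − 7.66 = 0, giving x = 0.511 V (positive root), so V_GS = 1.91 V.
I_D = (V_DD − V_GS)/R = (9.06 − 1.91) / 56.6 = 0.126 mA.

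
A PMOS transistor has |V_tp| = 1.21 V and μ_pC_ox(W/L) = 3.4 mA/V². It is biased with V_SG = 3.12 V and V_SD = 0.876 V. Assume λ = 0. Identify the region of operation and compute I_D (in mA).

Triode; I_D = 4.38 mA

V_ov = V_SG − |V_tp| = 3.12 − 1.21 = 1.91 V.
Since V_SD = 0.876 V < V_ov = 1.91 V, the device is in the triode region.
I_D = k_p [V_ov · V_SD − ½ V_SD²] = 3.4 × [1.91 × 0.876 − 0.5 × 0.876²] = 4.38 mA.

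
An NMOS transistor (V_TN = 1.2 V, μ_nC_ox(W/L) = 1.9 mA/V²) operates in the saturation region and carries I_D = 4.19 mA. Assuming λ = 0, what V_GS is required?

In saturation I_D = ½ k_n (V_GS − V_TN)², so V_GS − V_TN = √(2 I_D / k_n) = √(2 × 4.19 / 1.9) = 2.1 V.
V_GS = 1.2 + 2.1 = 3.3 V.

V_GS = 3.30 V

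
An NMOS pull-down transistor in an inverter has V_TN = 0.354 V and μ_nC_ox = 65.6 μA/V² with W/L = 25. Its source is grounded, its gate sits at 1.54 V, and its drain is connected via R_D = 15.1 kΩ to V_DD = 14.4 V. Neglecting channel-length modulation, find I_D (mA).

I_D = 0.911 mA

V_GS = V_G = 1.54 V, so V_ov = 1.54 − 0.354 = 1.19 V.
k_n = μ_nC_ox · (W/L) = 1.64 mA/V².
Assume saturation: I_D = ½ k_n V_ov² = 0.5 × 1.64 × 1.19² = 1.15 mA, giving V_DS = V_DD − I_D R_D = 14.4 − 1.15 × 15.1 = -3.02 V.
But -3.02 V < V_ov = 1.19 V, so the device is actually in triode.
In triode I_D = k_n[V_ov V_DS − ½ V_DS²] and I_D = (V_DD − V_DS)/R_D. Equating: 12.4 V_DS² − 30.37 V_DS + 14.4 = 0, giving V_DS = 0.642 V (the root below V_ov).
I_D = (14.4 − 0.642) / 15.1 = 0.911 mA.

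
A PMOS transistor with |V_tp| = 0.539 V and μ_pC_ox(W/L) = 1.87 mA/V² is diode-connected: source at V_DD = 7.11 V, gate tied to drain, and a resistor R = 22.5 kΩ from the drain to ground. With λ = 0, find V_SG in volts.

V_SG = 1.07 V

With gate tied to drain, V_SG = V_SD ≥ V_SG − |V_tp|, so the device is in saturation.
KCL at the drain: ½ k_p (V_SG − |V_tp|)² = (V_DD − V_SG)/R.
Let x = V_SG − 0.539. Then 21 x² + x − 6.571 = 0, giving x = 0.536 V (positive root), so V_SG = 1.07 V.
I_D = (V_DD − V_SG)/R = (7.11 − 1.07) / 22.5 = 0.268 mA.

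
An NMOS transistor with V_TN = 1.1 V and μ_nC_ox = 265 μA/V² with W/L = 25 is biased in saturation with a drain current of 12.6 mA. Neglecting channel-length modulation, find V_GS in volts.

V_GS = 3.05 V

k_n = μ_nC_ox · (W/L) = 6.625 mA/V².
In saturation I_D = ½ k_n (V_GS − V_TN)², so V_GS − V_TN = √(2 I_D / k_n) = √(2 × 12.6 / 6.625) = 1.95 V.
V_GS = 1.1 + 1.95 = 3.05 V.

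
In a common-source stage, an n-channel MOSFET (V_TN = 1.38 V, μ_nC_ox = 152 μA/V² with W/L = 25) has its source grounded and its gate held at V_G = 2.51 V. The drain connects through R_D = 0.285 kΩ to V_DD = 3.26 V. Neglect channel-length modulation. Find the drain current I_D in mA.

V_GS = V_G = 2.51 V, so V_ov = 2.51 − 1.38 = 1.13 V.
k_n = μ_nC_ox · (W/L) = 3.8 mA/V².
Assume saturation: I_D = ½ k_n V_ov² = 0.5 × 3.8 × 1.13² = 2.43 mA, giving V_DS = V_DD − I_D R_D = 3.26 − 2.43 × 0.285 = 2.57 V.
V_DS = 2.57 V ≥ V_ov = 1.13 V, confirming saturation.

I_D = 2.43 mA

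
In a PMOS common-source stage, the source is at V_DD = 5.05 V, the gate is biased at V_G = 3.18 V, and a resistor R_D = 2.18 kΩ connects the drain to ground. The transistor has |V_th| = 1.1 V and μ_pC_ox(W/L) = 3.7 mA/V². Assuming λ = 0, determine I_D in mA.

I_D = 1.10 mA

V_SG = V_DD − V_G = 5.05 − 3.18 = 1.87 V, so V_ov = 1.87 − 1.1 = 0.77 V.
Assume saturation: I_D = ½ k_p V_ov² = 0.5 × 3.7 × 0.77² = 1.1 mA, giving V_SD = V_DD − I_D R_D = 5.05 − 1.1 × 2.18 = 2.66 V.
V_SD = 2.66 V ≥ V_ov = 0.77 V, confirming saturation.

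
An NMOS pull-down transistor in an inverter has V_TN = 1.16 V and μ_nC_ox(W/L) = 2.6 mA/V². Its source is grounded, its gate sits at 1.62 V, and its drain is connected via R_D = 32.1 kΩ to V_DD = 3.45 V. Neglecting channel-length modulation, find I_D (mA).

I_D = 0.104 mA

V_GS = V_G = 1.62 V, so V_ov = 1.62 − 1.16 = 0.46 V.
Assume saturation: I_D = ½ k_n V_ov² = 0.5 × 2.6 × 0.46² = 0.275 mA, giving V_DS = V_DD − I_D R_D = 3.45 − 0.275 × 32.1 = -5.38 V.
But -5.38 V < V_ov = 0.46 V, so the device is actually in triode.
In triode I_D = k_n[V_ov V_DS − ½ V_DS²] and I_D = (V_DD − V_DS)/R_D. Equating: 41.7 V_DS² − 39.39 V_DS + 3.45 = 0, giving V_DS = 0.0977 V (the root below V_ov).
I_D = (3.45 − 0.0977) / 32.1 = 0.104 mA.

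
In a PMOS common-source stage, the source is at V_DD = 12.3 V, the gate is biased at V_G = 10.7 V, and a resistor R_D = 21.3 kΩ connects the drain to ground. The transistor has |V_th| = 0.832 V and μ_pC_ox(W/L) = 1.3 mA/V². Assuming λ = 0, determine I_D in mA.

V_SG = V_DD − V_G = 12.3 − 10.7 = 1.6 V, so V_ov = 1.6 − 0.832 = 0.768 V.
Assume saturation: I_D = ½ k_p V_ov² = 0.5 × 1.3 × 0.768² = 0.383 mA, giving V_SD = V_DD − I_D R_D = 12.3 − 0.383 × 21.3 = 4.13 V.
V_SD = 4.13 V ≥ V_ov = 0.768 V, confirming saturation.

I_D = 0.383 mA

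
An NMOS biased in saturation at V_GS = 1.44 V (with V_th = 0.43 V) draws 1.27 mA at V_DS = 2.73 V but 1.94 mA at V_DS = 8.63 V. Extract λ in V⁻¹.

λ = 0.118 V⁻¹

With V_GS fixed, I_D ∝ (1 + λ V_DS) in saturation, so I_D2/I_D1 = (1 + λ V_DS2)/(1 + λ V_DS1).
1.94/1.27 = 1.528 = (1 + 8.63 λ)/(1 + 2.73 λ).
Solving: λ (I_D1 V_DS2 − I_D2 V_DS1) = I_D2 − I_D1, so λ = (1.94 − 1.27) / (1.27 × 8.63 − 1.94 × 2.73) = 0.67 / 5.66 = 0.118 V⁻¹.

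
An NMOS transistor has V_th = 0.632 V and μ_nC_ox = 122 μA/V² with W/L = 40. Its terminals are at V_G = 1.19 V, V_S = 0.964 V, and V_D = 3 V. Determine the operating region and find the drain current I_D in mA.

V_GS = V_G − V_S = 1.19 − 0.964 = 0.226 V; V_DS = V_D − V_S = 3 − 0.964 = 2.04 V.
V_GS = 0.226 V < V_th = 0.632 V, so the transistor is in cutoff.

Cutoff; I_D = 0 mA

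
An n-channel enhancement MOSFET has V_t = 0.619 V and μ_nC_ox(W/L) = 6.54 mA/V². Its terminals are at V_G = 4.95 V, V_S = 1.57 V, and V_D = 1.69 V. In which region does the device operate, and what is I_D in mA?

Triode; I_D = 2.12 mA

V_GS = V_G − V_S = 4.95 − 1.57 = 3.38 V; V_DS = V_D − V_S = 1.69 − 1.57 = 0.12 V.
V_ov = V_GS − V_t = 3.38 − 0.619 = 2.76 V.
Since V_DS = 0.12 V < V_ov = 2.76 V, the device is in the triode region.
I_D = k_n [V_ov · V_DS − ½ V_DS²] = 6.54 × [2.76 × 0.12 − 0.5 × 0.12²] = 2.12 mA.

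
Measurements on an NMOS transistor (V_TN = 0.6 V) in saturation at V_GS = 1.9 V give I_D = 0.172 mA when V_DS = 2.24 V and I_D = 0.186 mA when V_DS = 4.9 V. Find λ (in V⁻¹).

λ = 0.0329 V⁻¹

With V_GS fixed, I_D ∝ (1 + λ V_DS) in saturation, so I_D2/I_D1 = (1 + λ V_DS2)/(1 + λ V_DS1).
0.186/0.172 = 1.081 = (1 + 4.9 λ)/(1 + 2.24 λ).
Solving: λ (I_D1 V_DS2 − I_D2 V_DS1) = I_D2 − I_D1, so λ = (0.186 − 0.172) / (0.172 × 4.9 − 0.186 × 2.24) = 0.014 / 0.426 = 0.0329 V⁻¹.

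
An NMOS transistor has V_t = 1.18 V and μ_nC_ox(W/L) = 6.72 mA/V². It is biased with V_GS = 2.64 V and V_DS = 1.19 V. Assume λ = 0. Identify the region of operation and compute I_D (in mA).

Triode; I_D = 6.92 mA

V_ov = V_GS − V_t = 2.64 − 1.18 = 1.46 V.
Since V_DS = 1.19 V < V_ov = 1.46 V, the device is in the triode region.
I_D = k_n [V_ov · V_DS − ½ V_DS²] = 6.72 × [1.46 × 1.19 − 0.5 × 1.19²] = 6.92 mA.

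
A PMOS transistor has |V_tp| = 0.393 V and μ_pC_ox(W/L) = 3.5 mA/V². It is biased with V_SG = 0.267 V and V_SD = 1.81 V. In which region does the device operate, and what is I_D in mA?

Cutoff; I_D = 0 mA

V_SG = 0.267 V < |V_tp| = 0.393 V, so the transistor is in cutoff.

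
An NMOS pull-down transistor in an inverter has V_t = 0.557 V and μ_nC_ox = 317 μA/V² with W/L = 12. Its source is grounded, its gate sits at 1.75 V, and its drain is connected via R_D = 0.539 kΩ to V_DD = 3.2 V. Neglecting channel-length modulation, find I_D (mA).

I_D = 2.71 mA

V_GS = V_G = 1.75 V, so V_ov = 1.75 − 0.557 = 1.19 V.
k_n = μ_nC_ox · (W/L) = 3.804 mA/V².
Assume saturation: I_D = ½ k_n V_ov² = 0.5 × 3.804 × 1.19² = 2.71 mA, giving V_DS = V_DD − I_D R_D = 3.2 − 2.71 × 0.539 = 1.74 V.
V_DS = 1.74 V ≥ V_ov = 1.19 V, confirming saturation.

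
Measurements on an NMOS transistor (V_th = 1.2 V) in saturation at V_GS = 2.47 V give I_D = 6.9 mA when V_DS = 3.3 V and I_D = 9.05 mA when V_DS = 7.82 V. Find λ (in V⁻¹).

λ = 0.0892 V⁻¹

With V_GS fixed, I_D ∝ (1 + λ V_DS) in saturation, so I_D2/I_D1 = (1 + λ V_DS2)/(1 + λ V_DS1).
9.05/6.9 = 1.312 = (1 + 7.82 λ)/(1 + 3.3 λ).
Solving: λ (I_D1 V_DS2 − I_D2 V_DS1) = I_D2 − I_D1, so λ = (9.05 − 6.9) / (6.9 × 7.82 − 9.05 × 3.3) = 2.15 / 24.1 = 0.0892 V⁻¹.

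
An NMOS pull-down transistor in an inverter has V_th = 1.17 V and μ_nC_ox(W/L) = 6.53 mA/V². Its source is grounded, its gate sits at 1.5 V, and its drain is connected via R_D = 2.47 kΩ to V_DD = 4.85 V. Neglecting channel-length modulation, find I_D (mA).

I_D = 0.356 mA

V_GS = V_G = 1.5 V, so V_ov = 1.5 − 1.17 = 0.33 V.
Assume saturation: I_D = ½ k_n V_ov² = 0.5 × 6.53 × 0.33² = 0.356 mA, giving V_DS = V_DD − I_D R_D = 4.85 − 0.356 × 2.47 = 3.97 V.
V_DS = 3.97 V ≥ V_ov = 0.33 V, confirming saturation.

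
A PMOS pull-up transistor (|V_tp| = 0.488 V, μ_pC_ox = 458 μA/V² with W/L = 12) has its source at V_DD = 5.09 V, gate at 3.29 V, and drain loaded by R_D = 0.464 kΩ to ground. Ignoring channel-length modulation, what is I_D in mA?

I_D = 4.73 mA

V_SG = V_DD − V_G = 5.09 − 3.29 = 1.8 V, so V_ov = 1.8 − 0.488 = 1.31 V.
k_p = μ_pC_ox · (W/L) = 5.496 mA/V².
Assume saturation: I_D = ½ k_p V_ov² = 0.5 × 5.496 × 1.31² = 4.73 mA, giving V_SD = V_DD − I_D R_D = 5.09 − 4.73 × 0.464 = 2.9 V.
V_SD = 2.9 V ≥ V_ov = 1.31 V, confirming saturation.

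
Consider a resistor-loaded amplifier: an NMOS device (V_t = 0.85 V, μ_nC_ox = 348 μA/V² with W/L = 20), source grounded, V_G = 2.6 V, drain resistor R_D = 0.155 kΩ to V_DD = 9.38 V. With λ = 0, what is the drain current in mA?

I_D = 10.7 mA

V_GS = V_G = 2.6 V, so V_ov = 2.6 − 0.85 = 1.75 V.
k_n = μ_nC_ox · (W/L) = 6.96 mA/V².
Assume saturation: I_D = ½ k_n V_ov² = 0.5 × 6.96 × 1.75² = 10.7 mA, giving V_DS = V_DD − I_D R_D = 9.38 − 10.7 × 0.155 = 7.73 V.
V_DS = 7.73 V ≥ V_ov = 1.75 V, confirming saturation.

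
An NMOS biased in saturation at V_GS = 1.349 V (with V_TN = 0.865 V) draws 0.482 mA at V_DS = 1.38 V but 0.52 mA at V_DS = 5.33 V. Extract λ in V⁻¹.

λ = 0.0205 V⁻¹

With V_GS fixed, I_D ∝ (1 + λ V_DS) in saturation, so I_D2/I_D1 = (1 + λ V_DS2)/(1 + λ V_DS1).
0.52/0.482 = 1.079 = (1 + 5.33 λ)/(1 + 1.38 λ).
Solving: λ (I_D1 V_DS2 − I_D2 V_DS1) = I_D2 − I_D1, so λ = (0.52 − 0.482) / (0.482 × 5.33 − 0.52 × 1.38) = 0.038 / 1.85 = 0.0205 V⁻¹.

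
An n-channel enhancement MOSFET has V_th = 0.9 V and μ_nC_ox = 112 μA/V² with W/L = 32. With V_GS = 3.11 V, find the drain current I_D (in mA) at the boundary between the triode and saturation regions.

At the boundary V_DS = V_ov = V_GS − V_th = 3.11 − 0.9 = 2.21 V.
k_n = μ_nC_ox · (W/L) = 3.584 mA/V².
I_D = ½ k_n V_ov² = 0.5 × 3.584 × 2.21² = 8.75 mA.

I_D = 8.75 mA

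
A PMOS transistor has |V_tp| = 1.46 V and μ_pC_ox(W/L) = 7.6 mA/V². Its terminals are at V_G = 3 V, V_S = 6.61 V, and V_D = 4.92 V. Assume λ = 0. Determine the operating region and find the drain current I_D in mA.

V_SG = V_S − V_G = 6.61 − 3 = 3.61 V; V_SD = V_S − V_D = 6.61 − 4.92 = 1.69 V.
V_ov = V_SG − |V_tp| = 3.61 − 1.46 = 2.15 V.
Since V_SD = 1.69 V < V_ov = 2.15 V, the device is in the triode region.
I_D = k_p [V_ov · V_SD − ½ V_SD²] = 7.6 × [2.15 × 1.69 − 0.5 × 1.69²] = 16.8 mA.

Triode; I_D = 16.8 mA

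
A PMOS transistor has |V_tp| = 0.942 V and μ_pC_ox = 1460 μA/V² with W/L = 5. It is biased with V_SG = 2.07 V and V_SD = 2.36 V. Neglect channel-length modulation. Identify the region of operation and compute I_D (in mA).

Saturation; I_D = 4.64 mA

k_p = μ_pC_ox · (W/L) = 7.3 mA/V².
V_ov = V_SG − |V_tp| = 2.07 − 0.942 = 1.13 V.
Since V_SD = 2.36 V ≥ V_ov = 1.13 V, the device is in saturation.
I_D = ½ k_p V_ov² = 0.5 × 7.3 × 1.13² = 4.64 mA.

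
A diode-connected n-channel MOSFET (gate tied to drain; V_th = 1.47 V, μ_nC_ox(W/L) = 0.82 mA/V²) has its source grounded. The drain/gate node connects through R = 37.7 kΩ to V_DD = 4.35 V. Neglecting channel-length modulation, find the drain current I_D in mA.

I_D = 0.0658 mA

With gate tied to drain, V_GS = V_DS ≥ V_GS − V_th, so the device is in saturation.
KCL at the drain: ½ k_n (V_GS − V_th)² = (V_DD − V_GS)/R.
Let x = V_GS − 1.47. Then 15.5 x² + x − 2.88 = 0, giving x = 0.401 V (positive root), so V_GS = 1.87 V.
I_D = (V_DD − V_GS)/R = (4.35 − 1.87) / 37.7 = 0.0658 mA.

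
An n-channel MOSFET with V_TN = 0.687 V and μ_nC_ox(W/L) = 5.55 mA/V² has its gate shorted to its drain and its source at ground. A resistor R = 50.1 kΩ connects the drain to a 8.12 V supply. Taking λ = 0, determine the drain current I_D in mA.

With gate tied to drain, V_GS = V_DS ≥ V_GS − V_TN, so the device is in saturation.
KCL at the drain: ½ k_n (V_GS − V_TN)² = (V_DD − V_GS)/R.
Let x = V_GS − 0.687. Then 139 x² + x − 7.433 = 0, giving x = 0.228 V (positive root), so V_GS = 0.915 V.
I_D = (V_DD − V_GS)/R = (8.12 − 0.915) / 50.1 = 0.144 mA.

I_D = 0.144 mA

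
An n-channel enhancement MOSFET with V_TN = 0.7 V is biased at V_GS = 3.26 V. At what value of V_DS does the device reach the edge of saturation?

V_DS,sat = 2.56 V

The boundary between triode and saturation is V_DS = V_GS − V_TN = V_ov.
V_ov = 3.26 − 0.7 = 2.56 V.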